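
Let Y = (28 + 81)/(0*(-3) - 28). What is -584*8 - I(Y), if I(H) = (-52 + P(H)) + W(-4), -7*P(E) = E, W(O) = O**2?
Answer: -908765/196 ≈ -4636.6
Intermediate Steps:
Y = -109/28 (Y = 109/(0 - 28) = 109/(-28) = 109*(-1/28) = -109/28 ≈ -3.8929)
P(E) = -E/7
I(H) = -36 - H/7 (I(H) = (-52 - H/7) + (-4)**2 = (-52 - H/7) + 16 = -36 - H/7)
-584*8 - I(Y) = -584*8 - (-36 - 1/7*(-109/28)) = -4672 - (-36 + 109/196) = -4672 - 1*(-6947/196) = -4672 + 6947/196 = -908765/196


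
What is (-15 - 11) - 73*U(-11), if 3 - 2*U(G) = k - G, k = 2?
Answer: 339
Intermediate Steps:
U(G) = ½ + G/2 (U(G) = 3/2 - (2 - G)/2 = 3/2 + (-1 + G/2) = ½ + G/2)
(-15 - 11) - 73*U(-11) = (-15 - 11) - 73*(½ + (½)*(-11)) = -26 - 73*(½ - 11/2) = -26 - 73*(-5) = -26 + 365 = 339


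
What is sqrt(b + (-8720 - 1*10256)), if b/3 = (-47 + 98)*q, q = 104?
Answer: 2*I*sqrt(766) ≈ 55.353*I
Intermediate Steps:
b = 15912 (b = 3*((-47 + 98)*104) = 3*(51*104) = 3*5304 = 15912)
sqrt(b + (-8720 - 1*10256)) = sqrt(15912 + (-8720 - 1*10256)) = sqrt(15912 + (-8720 - 10256)) = sqrt(15912 - 18976) = sqrt(-3064) = 2*I*sqrt(766)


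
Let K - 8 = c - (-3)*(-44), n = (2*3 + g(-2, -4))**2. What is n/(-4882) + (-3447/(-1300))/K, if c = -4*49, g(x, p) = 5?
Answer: -33582127/1015456000 ≈ -0.033071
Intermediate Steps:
n = 121 (n = (2*3 + 5)**2 = (6 + 5)**2 = 11**2 = 121)
c = -196
K = -320 (K = 8 + (-196 - (-3)*(-44)) = 8 + (-196 - 1*132) = 8 + (-196 - 132) = 8 - 328 = -320)
n/(-4882) + (-3447/(-1300))/K = 121/(-4882) - 3447/(-1300)/(-320) = 121*(-1/4882) - 3447*(-1/1300)*(-1/320) = -121/4882 + (3447/1300)*(-1/320) = -121/4882 - 3447/416000 = -33582127/1015456000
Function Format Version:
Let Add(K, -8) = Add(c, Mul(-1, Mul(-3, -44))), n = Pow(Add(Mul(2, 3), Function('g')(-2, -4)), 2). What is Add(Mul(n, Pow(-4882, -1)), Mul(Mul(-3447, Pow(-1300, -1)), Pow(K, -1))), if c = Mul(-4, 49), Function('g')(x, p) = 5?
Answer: Rational(-33582127, 1015456000) ≈ -0.033071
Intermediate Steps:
n = 121 (n = Pow(Add(Mul(2, 3), 5), 2) = Pow(Add(6, 5), 2) = Pow(11, 2) = 121)
c = -196
K = -320 (K = Add(8, Add(-196, Mul(-1, Mul(-3, -44)))) = Add(8, Add(-196, Mul(-1, 132))) = Add(8, Add(-196, -132)) = Add(8, -328) = -320)
Add(Mul(n, Pow(-4882, -1)), Mul(Mul(-3447, Pow(-1300, -1)), Pow(K, -1))) = Add(Mul(121, Pow(-4882, -1)), Mul(Mul(-3447, Pow(-1300, -1)), Pow(-320, -1))) = Add(Mul(121, Rational(-1, 4882)), Mul(Mul(-3447, Rational(-1, 1300)), Rational(-1, 320))) = Add(Rational(-121, 4882), Mul(Rational(3447, 1300), Rational(-1, 320))) = Add(Rational(-121, 4882), Rational(-3447, 416000)) = Rational(-33582127, 1015456000)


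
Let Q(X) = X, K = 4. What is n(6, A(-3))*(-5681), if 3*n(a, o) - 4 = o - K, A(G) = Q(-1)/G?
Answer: -5681/9 ≈ -631.22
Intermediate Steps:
A(G) = -1/G
n(a, o) = o/3 (n(a, o) = 4/3 + (o - 1*4)/3 = 4/3 + (o - 4)/3 = 4/3 + (-4 + o)/3 = 4/3 + (-4/3 + o/3) = o/3)
n(6, A(-3))*(-5681) = ((-1/(-3))/3)*(-5681) = ((-1*(-⅓))/3)*(-5681) = ((⅓)*(⅓))*(-5681) = (⅑)*(-5681) = -5681/9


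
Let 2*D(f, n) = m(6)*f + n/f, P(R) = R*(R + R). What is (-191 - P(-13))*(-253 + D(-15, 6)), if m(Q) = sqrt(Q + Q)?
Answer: 669714/5 + 7935*sqrt(3) ≈ 1.4769e+5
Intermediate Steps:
P(R) = 2*R**2 (P(R) = R*(2*R) = 2*R**2)
m(Q) = sqrt(2)*sqrt(Q) (m(Q) = sqrt(2*Q) = sqrt(2)*sqrt(Q))
D(f, n) = f*sqrt(3) + n/(2*f) (D(f, n) = ((sqrt(2)*sqrt(6))*f + n/f)/2 = ((2*sqrt(3))*f + n/f)/2 = (2*f*sqrt(3) + n/f)/2 = (n/f + 2*f*sqrt(3))/2 = f*sqrt(3) + n/(2*f))
(-191 - P(-13))*(-253 + D(-15, 6)) = (-191 - 2*(-13)**2)*(-253 + (-15*sqrt(3) + (1/2)*6/(-15))) = (-191 - 2*169)*(-253 + (-15*sqrt(3) + (1/2)*6*(-1/15))) = (-191 - 1*338)*(-253 + (-15*sqrt(3) - 1/5)) = (-191 - 338)*(-253 + (-1/5 - 15*sqrt(3))) = -529*(-1266/5 - 15*sqrt(3)) = 669714/5 + 7935*sqrt(3)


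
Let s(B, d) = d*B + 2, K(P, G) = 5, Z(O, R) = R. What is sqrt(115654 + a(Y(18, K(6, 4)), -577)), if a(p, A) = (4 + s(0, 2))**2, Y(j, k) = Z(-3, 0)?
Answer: sqrt(115690) ≈ 340.13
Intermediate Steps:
Y(j, k) = 0
s(B, d) = 2 + B*d (s(B, d) = B*d + 2 = 2 + B*d)
a(p, A) = 36 (a(p, A) = (4 + (2 + 0*2))**2 = (4 + (2 + 0))**2 = (4 + 2)**2 = 6**2 = 36)
sqrt(115654 + a(Y(18, K(6, 4)), -577)) = sqrt(115654 + 36) = sqrt(115690)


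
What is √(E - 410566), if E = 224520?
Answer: I*√186046 ≈ 431.33*I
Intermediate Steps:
√(E - 410566) = √(224520 - 410566) = √(-186046) = I*√186046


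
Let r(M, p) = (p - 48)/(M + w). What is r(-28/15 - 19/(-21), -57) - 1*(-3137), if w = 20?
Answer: 6259838/1999 ≈ 3131.5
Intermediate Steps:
r(M, p) = (-48 + p)/(20 + M) (r(M, p) = (p - 48)/(M + 20) = (-48 + p)/(20 + M))
r(-28/15 - 19/(-21), -57) - 1*(-3137) = (-48 - 57)/(20 + (-28/15 - 19/(-21))) - 1*(-3137) = -105/(20 + (-28*1/15 - 19*(-1/21))) + 3137 = -105/(20 + (-28/15 + 19/21)) + 3137 = -105/(20 - 101/105) + 3137 = -105/(1999/105) + 3137 = (105/1999)*(-105) + 3137 = -11025/1999 + 3137 = 6259838/1999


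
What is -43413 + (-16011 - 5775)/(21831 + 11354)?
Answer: -1440682191/33185 ≈ -43414.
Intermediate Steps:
-43413 + (-16011 - 5775)/(21831 + 11354) = -43413 - 21786/33185 = -1440682191/33185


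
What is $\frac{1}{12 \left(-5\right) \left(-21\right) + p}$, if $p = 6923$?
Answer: $\frac{1}{8183} \approx 0.0001222$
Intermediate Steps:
$\frac{1}{12 \left(-5\right) \left(-21\right) + p} = \frac{1}{12 \left(-5\right) \left(-21\right) + 6923} = \frac{1}{\left(-60\right) \left(-21\right) + 6923} = \frac{1}{1260 + 6923} = \frac{1}{8183}$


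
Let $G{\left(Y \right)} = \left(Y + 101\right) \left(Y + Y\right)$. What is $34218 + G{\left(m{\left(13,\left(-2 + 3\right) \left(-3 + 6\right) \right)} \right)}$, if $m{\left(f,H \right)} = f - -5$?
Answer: $38502$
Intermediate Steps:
$m{\left(f,H \right)} = 5 + f$ ($m{\left(f,H \right)} = f + 5 = 5 + f$)
$G{\left(Y \right)} = 2 Y \left(101 + Y\right)$ ($G{\left(Y \right)} = \left(101 + Y\right) 2 Y = 2 Y \left(101 + Y\right)$)
$34218 + G{\left(m{\left(13,\left(-2 + 3\right) \left(-3 + 6\right) \right)} \right)} = 34218 + 2 \left(5 + 13\right) \left(101 + \left(5 + 13\right)\right) = 34218 + 2 \cdot 18 \left(101 + 18\right) = 34218 + 2 \cdot 18 \cdot 119 = 34218 + 4284 = 38502$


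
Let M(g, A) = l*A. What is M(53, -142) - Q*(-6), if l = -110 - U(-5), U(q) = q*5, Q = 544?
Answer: 15334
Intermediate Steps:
U(q) = 5*q
l = -85 (l = -110 - 5*(-5) = -110 - 1*(-25) = -110 + 25 = -85)
M(g, A) = -85*A
M(53, -142) - Q*(-6) = -85*(-142) - 544*(-6) = 12070 - 1*(-3264) = 12070 + 3264 = 15334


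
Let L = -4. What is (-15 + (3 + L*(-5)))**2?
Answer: 64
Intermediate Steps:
(-15 + (3 + L*(-5)))**2 = (-15 + (3 - 4*(-5)))**2 = (-15 + (3 + 20))**2 = (-15 + 23)**2 = 8**2 = 64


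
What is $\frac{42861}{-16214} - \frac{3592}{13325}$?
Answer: $- \frac{629363513}{216051550} \approx -2.913$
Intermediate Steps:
$\frac{42861}{-16214} - \frac{3592}{13325} = 42861 \left(- \frac{1}{16214}\right) - \frac{3592}{13325} = - \frac{42861}{16214} - \frac{3592}{13325} = - \frac{629363513}{216051550}$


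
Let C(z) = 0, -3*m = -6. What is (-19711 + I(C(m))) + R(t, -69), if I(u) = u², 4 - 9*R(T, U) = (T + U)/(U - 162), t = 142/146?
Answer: -2991416851/151767 ≈ -19711.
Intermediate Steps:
m = 2 (m = -⅓*(-6) = 2)
t = 71/73 (t = 142*(1/146) = 71/73 ≈ 0.97260)
R(T, U) = 4/9 - (T + U)/(9*(-162 + U)) (R(T, U) = 4/9 - (T + U)/(9*(U - 162)) = 4/9 - (T + U)/(9*(-162 + U)))
(-19711 + I(C(m))) + R(t, -69) = (-19711 + 0²) + (-648 - 1*71/73 + 3*(-69))/(9*(-162 - 69)) = (-19711 + 0) + (⅑)*(-648 - 71/73 - 207)/(-231) = -19711 + (⅑)*(-1/231)*(-62486/73) = -19711 + 62486/151767 = -2991416851/151767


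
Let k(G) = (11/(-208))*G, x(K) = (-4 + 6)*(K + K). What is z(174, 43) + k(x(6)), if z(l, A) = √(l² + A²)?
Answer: -33/26 + 5*√1285 ≈ 177.97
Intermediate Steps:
x(K) = 4*K (x(K) = 2*(2*K) = 4*K)
z(l, A) = √(A² + l²)
k(G) = -11*G/208 (k(G) = (11*(-1/208))*G = -11*G/208)
z(174, 43) + k(x(6)) = √(43² + 174²) - 11*6/52 = √(1849 + 30276) - 11/208*24 = √32125 - 33/26 = 5*√1285 - 33/26 = -33/26 + 5*√1285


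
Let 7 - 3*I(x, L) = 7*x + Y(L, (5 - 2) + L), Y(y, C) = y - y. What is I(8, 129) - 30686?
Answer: -92107/3 ≈ -30702.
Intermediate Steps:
Y(y, C) = 0
I(x, L) = 7/3 - 7*x/3 (I(x, L) = 7/3 - (7*x + 0)/3 = 7/3 - 7*x/3)
I(8, 129) - 30686 = (7/3 - 7/3*8) - 30686 = (7/3 - 56/3) - 30686 = -49/3 - 30686 = -92107/3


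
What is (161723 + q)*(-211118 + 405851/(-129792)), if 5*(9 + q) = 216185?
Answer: -1872011046034319/43264 ≈ -4.3269e+10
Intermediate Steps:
q = 43228 (q = -9 + (⅕)*216185 = -9 + 43237 = 43228)
(161723 + q)*(-211118 + 405851/(-129792)) = (161723 + 43228)*(-211118 + 405851/(-129792)) = 204951*(-211118 + 405851*(-1/129792)) = 204951*(-211118 - 405851/129792) = 204951*(-27401833307/129792) = -1872011046034319/43264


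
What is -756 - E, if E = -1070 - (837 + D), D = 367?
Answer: 1518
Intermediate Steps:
E = -2274 (E = -1070 - (837 + 367) = -1070 - 1*1204 = -1070 - 1204 = -2274)
-756 - E = -756 - 1*(-2274) = -756 + 2274 = 1518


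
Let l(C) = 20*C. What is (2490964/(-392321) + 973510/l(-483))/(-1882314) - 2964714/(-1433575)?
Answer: 2114976323636474386481/1022659773052877259300 ≈ 2.0681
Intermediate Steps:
(2490964/(-392321) + 973510/l(-483))/(-1882314) - 2964714/(-1433575) = (2490964/(-392321) + 973510/((20*(-483))))/(-1882314) - 2964714/(-1433575) = (2490964*(-1/392321) + 973510/(-9660))*(-1/1882314) - 2964714*(-1/1433575) = (-2490964/392321 + 973510*(-1/9660))*(-1/1882314) + 2964714/1433575 = (-2490964/392321 - 97351/966)*(-1/1882314) + 2964714/1433575 = -40599112895/378982086*(-1/1882314) + 2964714/1433575 = 40599112895/713363286227004 + 2964714/1433575 = 2114976323636474386481/1022659773052877259300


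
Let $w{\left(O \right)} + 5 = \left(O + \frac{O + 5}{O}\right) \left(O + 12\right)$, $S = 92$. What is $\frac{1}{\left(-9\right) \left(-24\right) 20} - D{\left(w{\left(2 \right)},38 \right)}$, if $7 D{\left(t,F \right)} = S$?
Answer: $- \frac{397433}{30240} \approx -13.143$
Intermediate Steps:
$w{\left(O \right)} = -5 + \left(12 + O\right) \left(O + \frac{5 + O}{O}\right)$ ($w{\left(O \right)} = -5 + \left(O + \frac{O + 5}{O}\right) \left(O + 12\right) = -5 + \left(O + \frac{5 + O}{O}\right) \left(12 + O\right) = -5 + \left(12 + O\right) \left(O + \frac{5 + O}{O}\right)$)
$D{\left(t,F \right)} = \frac{92}{7}$ ($D{\left(t,F \right)} = \frac{1}{7} \cdot 92 = \frac{92}{7}$)
$\frac{1}{\left(-9\right) \left(-24\right) 20} - D{\left(w{\left(2 \right)},38 \right)} = \frac{1}{\left(-9\right) \left(-24\right) 20} - \frac{92}{7} = \frac{1}{216 \cdot 20} - \frac{92}{7} = \frac{1}{4320} - \frac{92}{7} = - \frac{397433}{30240}$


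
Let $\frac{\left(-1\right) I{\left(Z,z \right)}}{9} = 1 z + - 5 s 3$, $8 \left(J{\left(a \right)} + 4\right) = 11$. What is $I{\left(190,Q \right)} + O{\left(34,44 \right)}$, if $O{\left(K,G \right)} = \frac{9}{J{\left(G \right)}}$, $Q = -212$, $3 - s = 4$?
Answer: $\frac{12387}{7} \approx 1769.6$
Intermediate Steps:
$s = -1$ ($s = 3 - 4 = -1$)
$J{\left(a \right)} = - \frac{21}{8}$ ($J{\left(a \right)} = -4 + \frac{1}{8} \cdot 11 = -4 + \frac{11}{8} = - \frac{21}{8}$)
$I{\left(Z,z \right)} = -135 - 9 z$ ($I{\left(Z,z \right)} = - 9 \left(1 z + \left(-5\right) \left(-1\right) 3\right) = - 9 \left(z + 5 \cdot 3\right) = - 9 \left(z + 15\right) = - 9 \left(15 + z\right) = -135 - 9 z$)
$O{\left(K,G \right)} = - \frac{24}{7}$ ($O{\left(K,G \right)} = \frac{9}{- \frac{21}{8}} = 9 \left(- \frac{8}{21}\right) = - \frac{24}{7}$)
$I{\left(190,Q \right)} + O{\left(34,44 \right)} = \left(-135 - -1908\right) - \frac{24}{7} = \left(-135 + 1908\right) - \frac{24}{7} = 1773 - \frac{24}{7} = \frac{12387}{7}$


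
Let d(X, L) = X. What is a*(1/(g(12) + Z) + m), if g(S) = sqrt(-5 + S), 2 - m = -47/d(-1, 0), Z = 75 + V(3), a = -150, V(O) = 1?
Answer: 12976450/1923 + 50*sqrt(7)/1923 ≈ 6748.1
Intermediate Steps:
Z = 76 (Z = 75 + 1 = 76)
m = -45 (m = 2 - (-47)/(-1) = 2 - (-47)*(-1) = 2 - 1*47 = 2 - 47 = -45)
a*(1/(g(12) + Z) + m) = -150*(1/(sqrt(-5 + 12) + 76) - 45) = -150*(1/(sqrt(7) + 76) - 45) = -150*(1/(76 + sqrt(7)) - 45) = -150*(-45 + 1/(76 + sqrt(7))) = 6750 - 150/(76 + sqrt(7))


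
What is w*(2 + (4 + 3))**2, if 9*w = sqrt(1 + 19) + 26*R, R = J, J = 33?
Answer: 7722 + 18*sqrt(5) ≈ 7762.3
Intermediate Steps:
R = 33
w = 286/3 + 2*sqrt(5)/9 (w = (sqrt(1 + 19) + 26*33)/9 = (sqrt(20) + 858)/9 = (2*sqrt(5) + 858)/9 = (858 + 2*sqrt(5))/9 = 286/3 + 2*sqrt(5)/9 ≈ 95.830)
w*(2 + (4 + 3))**2 = (286/3 + 2*sqrt(5)/9)*(2 + (4 + 3))**2 = (286/3 + 2*sqrt(5)/9)*(2 + 7)**2 = (286/3 + 2*sqrt(5)/9)*9**2 = (286/3 + 2*sqrt(5)/9)*81 = 7722 + 18*sqrt(5)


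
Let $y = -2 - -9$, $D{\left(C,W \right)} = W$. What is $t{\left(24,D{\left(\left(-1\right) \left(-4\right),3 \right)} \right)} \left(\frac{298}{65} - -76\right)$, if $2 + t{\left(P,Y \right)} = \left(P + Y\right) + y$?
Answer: $\frac{167616}{65} \approx 2578.7$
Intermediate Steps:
$y = 7$ ($y = -2 + 9 = 7$)
$t{\left(P,Y \right)} = 5 + P + Y$ ($t{\left(P,Y \right)} = -2 + \left(\left(P + Y\right) + 7\right) = -2 + \left(7 + P + Y\right) = 5 + P + Y$)
$t{\left(24,D{\left(\left(-1\right) \left(-4\right),3 \right)} \right)} \left(\frac{298}{65} - -76\right) = \left(5 + 24 + 3\right) \left(\frac{298}{65} - -76\right) = 32 \left(298 \cdot \frac{1}{65} + 76\right) = 32 \left(\frac{298}{65} + 76\right) = 32 \cdot \frac{5238}{65} = \frac{167616}{65}$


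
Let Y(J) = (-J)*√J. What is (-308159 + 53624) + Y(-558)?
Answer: -254535 + 1674*I*√62 ≈ -2.5454e+5 + 13181.0*I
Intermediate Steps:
Y(J) = -J^(3/2)
(-308159 + 53624) + Y(-558) = (-308159 + 53624) - (-558)^(3/2) = -254535 - (-1674)*I*√62 = -254535 + 1674*I*√62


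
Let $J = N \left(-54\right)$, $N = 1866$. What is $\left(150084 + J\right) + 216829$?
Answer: $266149$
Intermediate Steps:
$J = -100764$ ($J = 1866 \left(-54\right) = -100764$)
$\left(150084 + J\right) + 216829 = \left(150084 - 100764\right) + 216829 = 49320 + 216829 = 266149$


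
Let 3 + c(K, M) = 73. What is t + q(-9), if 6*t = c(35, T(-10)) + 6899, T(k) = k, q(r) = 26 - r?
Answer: 2393/2 ≈ 1196.5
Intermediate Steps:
c(K, M) = 70 (c(K, M) = -3 + 73 = 70)
t = 2323/2 (t = (70 + 6899)/6 = (⅙)*6969 = 2323/2 ≈ 1161.5)
t + q(-9) = 2323/2 + (26 - 1*(-9)) = 2323/2 + (26 + 9) = 2323/2 + 35 = 2393/2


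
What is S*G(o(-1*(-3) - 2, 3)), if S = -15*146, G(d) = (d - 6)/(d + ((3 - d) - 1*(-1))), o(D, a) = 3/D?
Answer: 3285/2 ≈ 1642.5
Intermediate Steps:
G(d) = -3/2 + d/4 (G(d) = (-6 + d)/(d + ((3 - d) + 1)) = (-6 + d)/(d + (4 - d)) = (-6 + d)/4 = (-6 + d)*(1/4) = -3/2 + d/4)
S = -2190
S*G(o(-1*(-3) - 2, 3)) = -2190*(-3/2 + (3/(-1*(-3) - 2))/4) = -2190*(-3/2 + (3/(3 - 2))/4) = -2190*(-3/2 + (3/1)/4) = -2190*(-3/2 + (3*1)/4) = -2190*(-3/2 + (1/4)*3) = -2190*(-3/2 + 3/4) = -2190*(-3/4) = 3285/2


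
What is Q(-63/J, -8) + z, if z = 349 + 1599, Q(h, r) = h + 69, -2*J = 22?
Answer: 22250/11 ≈ 2022.7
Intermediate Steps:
J = -11 (J = -½*22 = -11)
Q(h, r) = 69 + h
z = 1948
Q(-63/J, -8) + z = (69 - 63/(-11)) + 1948 = (69 - 63*(-1/11)) + 1948 = (69 + 63/11) + 1948 = 822/11 + 1948 = 22250/11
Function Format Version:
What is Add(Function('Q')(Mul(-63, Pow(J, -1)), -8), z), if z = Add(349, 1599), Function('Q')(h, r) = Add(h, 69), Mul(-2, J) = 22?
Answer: Rational(22250, 11) ≈ 2022.7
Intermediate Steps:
J = -11 (J = Mul(Rational(-1, 2), 22) = -11)
Function('Q')(h, r) = Add(69, h)
z = 1948
Add(Function('Q')(Mul(-63, Pow(J, -1)), -8), z) = Add(Add(69, Mul(-63, Pow(-11, -1))), 1948) = Add(Add(69, Mul(-63, Rational(-1, 11))), 1948) = Add(Add(69, Rational(63, 11)), 1948) = Add(Rational(822, 11), 1948) = Rational(22250, 11)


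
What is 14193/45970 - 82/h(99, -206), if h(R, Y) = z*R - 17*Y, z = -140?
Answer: 75390317/238078630 ≈ 0.31666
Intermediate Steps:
h(R, Y) = -140*R - 17*Y
14193/45970 - 82/h(99, -206) = 14193/45970 - 82/(-140*99 - 17*(-206)) = 14193*(1/45970) - 82/(-13860 + 3502) = 14193/45970 - 82/(-10358) = 14193/45970 - 82*(-1/10358) = 14193/45970 + 41/5179 = 75390317/238078630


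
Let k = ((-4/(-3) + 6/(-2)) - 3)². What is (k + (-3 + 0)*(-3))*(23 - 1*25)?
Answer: -554/9 ≈ -61.556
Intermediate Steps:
k = 196/9 (k = ((-4*(-⅓) + 6*(-½)) - 3)² = ((4/3 - 3) - 3)² = (-5/3 - 3)² = (-14/3)² = 196/9 ≈ 21.778)
(k + (-3 + 0)*(-3))*(23 - 1*25) = (196/9 + (-3 + 0)*(-3))*(23 - 1*25) = (196/9 - 3*(-3))*(23 - 25) = (196/9 + 9)*(-2) = (277/9)*(-2) = -554/9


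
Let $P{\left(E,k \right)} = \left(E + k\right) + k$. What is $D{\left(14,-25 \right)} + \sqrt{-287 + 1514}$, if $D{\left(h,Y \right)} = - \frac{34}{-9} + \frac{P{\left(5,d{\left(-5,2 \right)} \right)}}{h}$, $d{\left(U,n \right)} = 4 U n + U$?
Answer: $- \frac{289}{126} + \sqrt{1227} \approx 32.735$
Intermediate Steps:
$d{\left(U,n \right)} = U + 4 U n$ ($d{\left(U,n \right)} = 4 U n + U = U + 4 U n$)
$P{\left(E,k \right)} = E + 2 k$
$D{\left(h,Y \right)} = \frac{34}{9} - \frac{85}{h}$ ($D{\left(h,Y \right)} = - \frac{34}{-9} + \frac{5 + 2 \left(- 5 \left(1 + 4 \cdot 2\right)\right)}{h} = \left(-34\right) \left(- \frac{1}{9}\right) + \frac{5 + 2 \left(- 5 \left(1 + 8\right)\right)}{h} = \frac{34}{9} + \frac{5 + 2 \left(\left(-5\right) 9\right)}{h} = \frac{34}{9} + \frac{5 + 2 \left(-45\right)}{h} = \frac{34}{9} + \frac{5 - 90}{h} = \frac{34}{9} - \frac{85}{h}$)
$D{\left(14,-25 \right)} + \sqrt{-287 + 1514} = \left(\frac{34}{9} - \frac{85}{14}\right) + \sqrt{-287 + 1514} = \left(\frac{34}{9} - \frac{85}{14}\right) + \sqrt{1227} = - \frac{289}{126} + \sqrt{1227}$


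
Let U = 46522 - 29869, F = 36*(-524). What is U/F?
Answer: -5551/6288 ≈ -0.88279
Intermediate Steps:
F = -18864
U = 16653
U/F = 16653/(-18864) = 16653*(-1/18864) = -5551/6288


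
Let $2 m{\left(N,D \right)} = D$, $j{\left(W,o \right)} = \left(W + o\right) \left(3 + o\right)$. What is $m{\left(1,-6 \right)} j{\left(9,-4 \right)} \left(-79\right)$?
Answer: $-1185$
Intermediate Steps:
$j{\left(W,o \right)} = \left(3 + o\right) \left(W + o\right)$
$m{\left(N,D \right)} = \frac{D}{2}$
$m{\left(1,-6 \right)} j{\left(9,-4 \right)} \left(-79\right) = \frac{1}{2} \left(-6\right) \left(\left(-4\right)^{2} + 3 \cdot 9 + 3 \left(-4\right) + 9 \left(-4\right)\right) \left(-79\right) = - 3 \left(16 + 27 - 12 - 36\right) \left(-79\right) = \left(-3\right) \left(-5\right) \left(-79\right) = 15 \left(-79\right) = -1185$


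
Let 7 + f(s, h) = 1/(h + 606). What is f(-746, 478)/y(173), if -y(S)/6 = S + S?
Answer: 2529/750128 ≈ 0.0033714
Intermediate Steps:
y(S) = -12*S (y(S) = -6*(S + S) = -12*S)
f(s, h) = -7 + 1/(606 + h) (f(s, h) = -7 + 1/(h + 606) = -7 + 1/(606 + h))
f(-746, 478)/y(173) = ((-4241 - 7*478)/(606 + 478))/((-12*173)) = ((-4241 - 3346)/1084)/(-2076) = ((1/1084)*(-7587))*(-1/2076) = -7587/1084*(-1/2076) = 2529/750128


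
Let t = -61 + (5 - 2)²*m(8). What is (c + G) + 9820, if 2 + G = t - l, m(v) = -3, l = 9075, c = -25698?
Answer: -25043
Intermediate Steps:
t = -88 (t = -61 + (5 - 2)²*(-3) = -61 + 3²*(-3) = -61 + 9*(-3) = -61 - 27 = -88)
G = -9165 (G = -2 + (-88 - 1*9075) = -2 + (-88 - 9075) = -2 - 9163 = -9165)
(c + G) + 9820 = (-25698 - 9165) + 9820 = -34863 + 9820 = -25043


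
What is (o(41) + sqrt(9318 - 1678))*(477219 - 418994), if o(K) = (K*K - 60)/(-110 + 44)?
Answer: -94382725/66 + 116450*sqrt(1910) ≈ 3.6592e+6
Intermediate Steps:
o(K) = 10/11 - K**2/66 (o(K) = (K**2 - 60)/(-66) = (-60 + K**2)*(-1/66) = 10/11 - K**2/66)
(o(41) + sqrt(9318 - 1678))*(477219 - 418994) = ((10/11 - 1/66*41**2) + sqrt(9318 - 1678))*(477219 - 418994) = ((10/11 - 1/66*1681) + sqrt(7640))*58225 = ((10/11 - 1681/66) + 2*sqrt(1910))*58225 = (-1621/66 + 2*sqrt(1910))*58225 = -94382725/66 + 116450*sqrt(1910)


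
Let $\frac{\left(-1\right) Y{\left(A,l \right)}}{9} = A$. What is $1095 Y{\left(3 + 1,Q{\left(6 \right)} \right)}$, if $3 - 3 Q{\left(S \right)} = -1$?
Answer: $-39420$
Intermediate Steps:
$Q{\left(S \right)} = \frac{4}{3}$ ($Q{\left(S \right)} = 1 - - \frac{1}{3} = 1 + \frac{1}{3} = \frac{4}{3}$)
$Y{\left(A,l \right)} = - 9 A$
$1095 Y{\left(3 + 1,Q{\left(6 \right)} \right)} = 1095 \left(- 9 \left(3 + 1\right)\right) = 1095 \left(\left(-9\right) 4\right) = 1095 \left(-36\right) = -39420$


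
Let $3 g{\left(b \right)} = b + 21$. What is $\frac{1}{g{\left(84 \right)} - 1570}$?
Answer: $- \frac{1}{1535} \approx -0.00065147$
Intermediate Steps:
$g{\left(b \right)} = 7 + \frac{b}{3}$ ($g{\left(b \right)} = \frac{b + 21}{3} = \frac{21 + b}{3} = 7 + \frac{b}{3}$)
$\frac{1}{g{\left(84 \right)} - 1570} = \frac{1}{\left(7 + \frac{1}{3} \cdot 84\right) - 1570} = \frac{1}{\left(7 + 28\right) - 1570} = \frac{1}{35 - 1570} = \frac{1}{-1535} = - \frac{1}{1535}$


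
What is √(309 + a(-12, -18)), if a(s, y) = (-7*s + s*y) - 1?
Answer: 4*√38 ≈ 24.658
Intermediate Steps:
a(s, y) = -1 - 7*s + s*y
√(309 + a(-12, -18)) = √(309 + (-1 - 7*(-12) - 12*(-18))) = √(309 + (-1 + 84 + 216)) = √(309 + 299) = √608 = 4*√38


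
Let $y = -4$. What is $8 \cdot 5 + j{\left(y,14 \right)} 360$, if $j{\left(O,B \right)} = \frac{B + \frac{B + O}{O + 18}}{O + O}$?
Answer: $- \frac{4355}{7} \approx -622.14$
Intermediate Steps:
$j{\left(O,B \right)} = \frac{B + \frac{B + O}{18 + O}}{2 O}$
$8 \cdot 5 + j{\left(y,14 \right)} 360 = 8 \cdot 5 + \frac{-4 + 19 \cdot 14 + 14 \left(-4\right)}{2 \left(-4\right) \left(18 - 4\right)} 360 = 40 + \frac{1}{2} \left(- \frac{1}{4}\right) \frac{1}{14} \left(-4 + 266 - 56\right) 360 = 40 + \frac{1}{2} \left(- \frac{1}{4}\right) \frac{1}{14} \cdot 206 \cdot 360 = 40 - \frac{4635}{7} = - \frac{4355}{7}$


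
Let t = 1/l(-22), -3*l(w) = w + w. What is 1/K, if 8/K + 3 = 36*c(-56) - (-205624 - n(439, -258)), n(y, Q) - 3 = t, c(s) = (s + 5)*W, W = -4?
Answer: 9370595/352 ≈ 26621.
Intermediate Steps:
l(w) = -2*w/3 (l(w) = -(w + w)/3 = -2*w/3)
c(s) = -20 - 4*s (c(s) = (s + 5)*(-4) = (5 + s)*(-4) = -20 - 4*s)
t = 3/44 (t = 1/(-2/3*(-22)) = 1/(44/3) = 3/44 ≈ 0.068182)
n(y, Q) = 135/44 (n(y, Q) = 3 + 3/44 = 135/44)
K = 352/9370595 (K = 8/(-3 + (36*(-20 - 4*(-56)) - (-205624 - 1*135/44))) = 8/(-3 + (36*(-20 + 224) - (-205624 - 135/44))) = 8/(-3 + (36*204 - 1*(-9047591/44))) = 8/(-3 + (7344 + 9047591/44)) = 8/(-3 + 9370727/44) = 8/(9370595/44) = 8*(44/9370595) = 352/9370595 ≈ 3.7564e-5)
1/K = 1/(352/9370595) = 9370595/352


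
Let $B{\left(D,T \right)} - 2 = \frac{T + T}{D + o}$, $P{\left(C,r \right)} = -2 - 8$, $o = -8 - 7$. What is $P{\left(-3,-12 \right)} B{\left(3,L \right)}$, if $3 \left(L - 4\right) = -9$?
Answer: $- \frac{55}{3} \approx -18.333$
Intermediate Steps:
$o = -15$
$P{\left(C,r \right)} = -10$ ($P{\left(C,r \right)} = -2 - 8 = -10$)
$L = 1$ ($L = 4 + \frac{1}{3} \left(-9\right) = 4 - 3 = 1$)
$B{\left(D,T \right)} = 2 + \frac{2 T}{-15 + D}$ ($B{\left(D,T \right)} = 2 + \frac{T + T}{D - 15} = 2 + \frac{2 T}{-15 + D}$)
$P{\left(-3,-12 \right)} B{\left(3,L \right)} = - 10 \frac{2 \left(-15 + 3 + 1\right)}{-15 + 3} = - 10 \cdot 2 \frac{1}{-12} \left(-11\right) = - 10 \cdot 2 \left(- \frac{1}{12}\right) \left(-11\right) = \left(-10\right) \frac{11}{6} = - \frac{55}{3}$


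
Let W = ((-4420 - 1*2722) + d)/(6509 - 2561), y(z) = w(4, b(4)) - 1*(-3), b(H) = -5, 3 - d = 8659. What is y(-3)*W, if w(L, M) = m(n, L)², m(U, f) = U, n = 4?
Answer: -50027/658 ≈ -76.029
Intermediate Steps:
d = -8656 (d = 3 - 1*8659 = 3 - 8659 = -8656)
w(L, M) = 16 (w(L, M) = 4² = 16)
y(z) = 19 (y(z) = 16 - 1*(-3) = 16 + 3 = 19)
W = -2633/658 (W = ((-4420 - 1*2722) - 8656)/(6509 - 2561) = ((-4420 - 2722) - 8656)/3948 = (-7142 - 8656)*(1/3948) = -15798*1/3948 = -2633/658 ≈ -4.0015)
y(-3)*W = 19*(-2633/658) = -50027/658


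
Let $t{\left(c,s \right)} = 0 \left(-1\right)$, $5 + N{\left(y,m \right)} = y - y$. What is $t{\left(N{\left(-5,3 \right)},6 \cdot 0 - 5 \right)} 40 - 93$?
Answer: $-93$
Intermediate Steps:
$N{\left(y,m \right)} = -5$ ($N{\left(y,m \right)} = -5 + \left(y - y\right) = -5 + 0 = -5$)
$t{\left(c,s \right)} = 0$
$t{\left(N{\left(-5,3 \right)},6 \cdot 0 - 5 \right)} 40 - 93 = 0 \cdot 40 - 93 = 0 - 93 = -93$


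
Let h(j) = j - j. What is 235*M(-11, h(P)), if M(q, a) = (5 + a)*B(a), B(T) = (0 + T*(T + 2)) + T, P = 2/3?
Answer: 0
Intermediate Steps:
P = ⅔ (P = 2*(⅓) = ⅔ ≈ 0.66667)
h(j) = 0
B(T) = T + T*(2 + T) (B(T) = (0 + T*(2 + T)) + T = T*(2 + T) + T = T + T*(2 + T))
M(q, a) = a*(3 + a)*(5 + a) (M(q, a) = (5 + a)*(a*(3 + a)) = a*(3 + a)*(5 + a))
235*M(-11, h(P)) = 235*(0*(3 + 0)*(5 + 0)) = 235*(0*3*5) = 235*0 = 0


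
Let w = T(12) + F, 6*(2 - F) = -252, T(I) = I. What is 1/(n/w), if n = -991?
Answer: -56/991 ≈ -0.056509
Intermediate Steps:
F = 44 (F = 2 - ⅙*(-252) = 2 + 42 = 44)
w = 56 (w = 12 + 44 = 56)
1/(n/w) = 1/(-991/56) = -56/991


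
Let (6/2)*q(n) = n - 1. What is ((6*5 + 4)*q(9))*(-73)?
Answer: -19856/3 ≈ -6618.7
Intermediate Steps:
q(n) = -⅓ + n/3 (q(n) = (n - 1)/3 = (-1 + n)/3 = -⅓ + n/3)
((6*5 + 4)*q(9))*(-73) = ((6*5 + 4)*(-⅓ + (⅓)*9))*(-73) = ((30 + 4)*(-⅓ + 3))*(-73) = (34*(8/3))*(-73) = (272/3)*(-73) = -19856/3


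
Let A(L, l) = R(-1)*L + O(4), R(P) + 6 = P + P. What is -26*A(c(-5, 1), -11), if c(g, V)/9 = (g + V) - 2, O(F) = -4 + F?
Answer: -11232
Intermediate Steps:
R(P) = -6 + 2*P (R(P) = -6 + (P + P) = -6 + 2*P)
c(g, V) = -18 + 9*V + 9*g (c(g, V) = 9*((g + V) - 2) = 9*((V + g) - 2) = 9*(-2 + V + g) = -18 + 9*V + 9*g)
A(L, l) = -8*L (A(L, l) = (-6 + 2*(-1))*L + (-4 + 4) = (-6 - 2)*L + 0 = -8*L + 0 = -8*L)
-26*A(c(-5, 1), -11) = -(-208)*(-18 + 9*1 + 9*(-5)) = -(-208)*(-18 + 9 - 45) = -(-208)*(-54) = -26*432 = -11232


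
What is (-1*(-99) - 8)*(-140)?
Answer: -12740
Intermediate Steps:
(-1*(-99) - 8)*(-140) = (99 - 8)*(-140) = 91*(-140) = -12740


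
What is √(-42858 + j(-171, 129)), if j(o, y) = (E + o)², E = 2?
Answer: 29*I*√17 ≈ 119.57*I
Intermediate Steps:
j(o, y) = (2 + o)²
√(-42858 + j(-171, 129)) = √(-42858 + (2 - 171)²) = √(-42858 + (-169)²) = √(-42858 + 28561) = √(-14297) = 29*I*√17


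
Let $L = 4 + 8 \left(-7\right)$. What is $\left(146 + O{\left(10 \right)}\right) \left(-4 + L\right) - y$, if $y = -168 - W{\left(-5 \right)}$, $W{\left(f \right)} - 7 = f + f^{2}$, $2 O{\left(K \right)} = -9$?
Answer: $-7729$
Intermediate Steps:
$O{\left(K \right)} = - \frac{9}{2}$ ($O{\left(K \right)} = \frac{1}{2} \left(-9\right) = - \frac{9}{2}$)
$L = -52$ ($L = 4 - 56 = -52$)
$W{\left(f \right)} = 7 + f + f^{2}$ ($W{\left(f \right)} = 7 + \left(f + f^{2}\right) = 7 + f + f^{2}$)
$y = -195$ ($y = -168 - \left(7 - 5 + \left(-5\right)^{2}\right) = -168 - \left(7 - 5 + 25\right) = -168 - 27 = -195$)
$\left(146 + O{\left(10 \right)}\right) \left(-4 + L\right) - y = \left(146 - \frac{9}{2}\right) \left(-4 - 52\right) - -195 = \frac{283}{2} \left(-56\right) + 195 = -7924 + 195 = -7729$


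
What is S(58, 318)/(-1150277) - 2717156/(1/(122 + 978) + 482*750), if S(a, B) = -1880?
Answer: -3437282675431320/457407650200277 ≈ -7.5147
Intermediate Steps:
S(58, 318)/(-1150277) - 2717156/(1/(122 + 978) + 482*750) = -1880/(-1150277) - 2717156/(1/(122 + 978) + 482*750) = -1880*(-1/1150277) - 2717156/(1/1100 + 361500) = 1880/1150277 - 2717156/(1/1100 + 361500) = 1880/1150277 - 2717156/397650001/1100 = 1880/1150277 - 2717156*1100/397650001 = 1880/1150277 - 2988871600/397650001 = -3437282675431320/457407650200277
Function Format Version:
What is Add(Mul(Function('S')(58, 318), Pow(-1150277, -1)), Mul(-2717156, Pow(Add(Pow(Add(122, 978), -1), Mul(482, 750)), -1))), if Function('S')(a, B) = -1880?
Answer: Rational(-3437282675431320, 457407650200277) ≈ -7.5147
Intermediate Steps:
Add(Mul(Function('S')(58, 318), Pow(-1150277, -1)), Mul(-2717156, Pow(Add(Pow(Add(122, 978), -1), Mul(482, 750)), -1))) = Add(Mul(-1880, Pow(-1150277, -1)), Mul(-2717156, Pow(Add(Pow(Add(122, 978), -1), Mul(482, 750)), -1))) = Add(Mul(-1880, Rational(-1, 1150277)), Mul(-2717156, Pow(Add(Pow(1100, -1), 361500), -1))) = Add(Rational(1880, 1150277), Mul(-2717156, Pow(Add(Rational(1, 1100), 361500), -1))) = Add(Rational(1880, 1150277), Mul(-2717156, Pow(Rational(397650001, 1100), -1))) = Add(Rational(1880, 1150277), Mul(-2717156, Rational(1100, 397650001))) = Add(Rational(1880, 1150277), Rational(-2988871600, 397650001)) = Rational(-3437282675431320, 457407650200277)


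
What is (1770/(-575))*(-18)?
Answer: 6372/115 ≈ 55.409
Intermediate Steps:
(1770/(-575))*(-18) = (1770*(-1/575))*(-18) = -354/115*(-18) = 6372/115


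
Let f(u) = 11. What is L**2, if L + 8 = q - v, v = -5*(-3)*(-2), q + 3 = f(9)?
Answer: 900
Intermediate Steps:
q = 8 (q = -3 + 11 = 8)
v = -30 (v = 15*(-2) = -30)
L = 30 (L = -8 + (8 - 1*(-30)) = -8 + (8 + 30) = -8 + 38 = 30)
L**2 = 30**2 = 900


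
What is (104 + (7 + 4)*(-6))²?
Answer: 1444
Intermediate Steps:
(104 + (7 + 4)*(-6))² = (104 + 11*(-6))² = (104 - 66)² = 38² = 1444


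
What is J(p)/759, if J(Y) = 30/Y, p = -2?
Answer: -5/253 ≈ -0.019763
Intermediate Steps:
J(p)/759 = (30/(-2))/759 = (30*(-½))*(1/759) = -15*1/759 = -5/253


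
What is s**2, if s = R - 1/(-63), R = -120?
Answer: 57138481/3969 ≈ 14396.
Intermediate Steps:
s = -7559/63 (s = -120 - 1/(-63) = -120 - 1*(-1/63) = -120 + 1/63 = -7559/63 ≈ -119.98)
s**2 = (-7559/63)**2 = 57138481/3969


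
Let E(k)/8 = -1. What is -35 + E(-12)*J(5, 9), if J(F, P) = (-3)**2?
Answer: -107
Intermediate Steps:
J(F, P) = 9
E(k) = -8 (E(k) = 8*(-1) = -8)
-35 + E(-12)*J(5, 9) = -35 - 8*9 = -35 - 72 = -107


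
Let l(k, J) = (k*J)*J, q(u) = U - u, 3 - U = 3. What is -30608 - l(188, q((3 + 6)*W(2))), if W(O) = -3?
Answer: -167660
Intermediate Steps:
U = 0 (U = 3 - 1*3 = 3 - 3 = 0)
q(u) = -u (q(u) = 0 - u = -u)
l(k, J) = k*J**2 (l(k, J) = (J*k)*J = k*J**2)
-30608 - l(188, q((3 + 6)*W(2))) = -30608 - 188*(-(3 + 6)*(-3))**2 = -30608 - 188*(-9*(-3))**2 = -30608 - 188*(-1*(-27))**2 = -30608 - 188*27**2 = -30608 - 188*729 = -30608 - 1*137052 = -30608 - 137052 = -167660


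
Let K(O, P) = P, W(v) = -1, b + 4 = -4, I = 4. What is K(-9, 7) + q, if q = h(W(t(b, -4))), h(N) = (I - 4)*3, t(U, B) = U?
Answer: 7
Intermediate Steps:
b = -8 (b = -4 - 4 = -8)
h(N) = 0 (h(N) = (4 - 4)*3 = 0*3 = 0)
q = 0
K(-9, 7) + q = 7 + 0 = 7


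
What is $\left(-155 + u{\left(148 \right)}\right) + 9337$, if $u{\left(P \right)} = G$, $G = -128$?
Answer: $9054$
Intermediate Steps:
$u{\left(P \right)} = -128$
$\left(-155 + u{\left(148 \right)}\right) + 9337 = \left(-155 - 128\right) + 9337 = -283 + 9337 = 9054$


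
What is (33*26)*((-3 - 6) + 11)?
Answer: 1716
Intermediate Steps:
(33*26)*((-3 - 6) + 11) = 858*(-9 + 11) = 858*2 = 1716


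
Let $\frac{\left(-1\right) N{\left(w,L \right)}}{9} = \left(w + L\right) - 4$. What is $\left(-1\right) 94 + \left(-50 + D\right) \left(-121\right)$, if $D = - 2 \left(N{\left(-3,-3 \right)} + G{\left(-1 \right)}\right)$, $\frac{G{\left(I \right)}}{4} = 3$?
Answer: $30640$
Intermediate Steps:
$G{\left(I \right)} = 12$ ($G{\left(I \right)} = 4 \cdot 3 = 12$)
$N{\left(w,L \right)} = 36 - 9 L - 9 w$ ($N{\left(w,L \right)} = - 9 \left(\left(w + L\right) - 4\right) = - 9 \left(\left(L + w\right) - 4\right) = - 9 \left(-4 + L + w\right) = 36 - 9 L - 9 w$)
$D = -204$ ($D = - 2 \left(\left(36 - -27 - -27\right) + 12\right) = - 2 \left(\left(36 + 27 + 27\right) + 12\right) = - 2 \left(90 + 12\right) = \left(-2\right) 102 = -204$)
$\left(-1\right) 94 + \left(-50 + D\right) \left(-121\right) = \left(-1\right) 94 + \left(-50 - 204\right) \left(-121\right) = -94 - -30734 = -94 + 30734 = 30640$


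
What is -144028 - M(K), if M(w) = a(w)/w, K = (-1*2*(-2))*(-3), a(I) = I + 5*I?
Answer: -144034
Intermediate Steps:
a(I) = 6*I
K = -12 (K = -2*(-2)*(-3) = 4*(-3) = -12)
M(w) = 6 (M(w) = (6*w)/w = 6)
-144028 - M(K) = -144028 - 1*6 = -144028 - 6 = -144034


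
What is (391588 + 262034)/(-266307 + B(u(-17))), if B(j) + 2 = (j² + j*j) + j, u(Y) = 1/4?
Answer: -5228976/2130469 ≈ -2.4544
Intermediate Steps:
u(Y) = ¼
B(j) = -2 + j + 2*j² (B(j) = -2 + ((j² + j*j) + j) = -2 + ((j² + j²) + j) = -2 + (2*j² + j) = -2 + (j + 2*j²) = -2 + j + 2*j²)
(391588 + 262034)/(-266307 + B(u(-17))) = (391588 + 262034)/(-266307 + (-2 + ¼ + 2*(¼)²)) = 653622/(-266307 + (-2 + ¼ + 2*(1/16))) = 653622/(-266307 + (-2 + ¼ + ⅛)) = 653622/(-266307 - 13/8) = 653622/(-2130469/8) = 653622*(-8/2130469) = -5228976/2130469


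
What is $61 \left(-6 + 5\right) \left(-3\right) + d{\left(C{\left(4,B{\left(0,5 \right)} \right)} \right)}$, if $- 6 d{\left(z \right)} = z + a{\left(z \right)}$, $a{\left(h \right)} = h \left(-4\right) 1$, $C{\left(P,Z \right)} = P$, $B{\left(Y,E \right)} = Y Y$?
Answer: $185$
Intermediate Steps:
$B{\left(Y,E \right)} = Y^{2}$
$a{\left(h \right)} = - 4 h$ ($a{\left(h \right)} = - 4 h 1 = - 4 h$)
$d{\left(z \right)} = \frac{z}{2}$ ($d{\left(z \right)} = - \frac{z - 4 z}{6} = - \frac{\left(-3\right) z}{6} = \frac{z}{2}$)
$61 \left(-6 + 5\right) \left(-3\right) + d{\left(C{\left(4,B{\left(0,5 \right)} \right)} \right)} = 61 \left(-6 + 5\right) \left(-3\right) + \frac{1}{2} \cdot 4 = 61 \left(\left(-1\right) \left(-3\right)\right) + 2 = 61 \cdot 3 + 2 = 183 + 2 = 185$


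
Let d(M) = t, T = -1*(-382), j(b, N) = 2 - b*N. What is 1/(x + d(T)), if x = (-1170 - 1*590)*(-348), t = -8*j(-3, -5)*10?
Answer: 1/613520 ≈ 1.6299e-6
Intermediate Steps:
j(b, N) = 2 - N*b
t = 1040 (t = -8*(2 - 1*(-5)*(-3))*10 = -8*(2 - 15)*10 = -8*(-13)*10 = 104*10 = 1040)
T = 382
d(M) = 1040
x = 612480 (x = (-1170 - 590)*(-348) = -1760*(-348) = 612480)
1/(x + d(T)) = 1/(612480 + 1040) = 1/613520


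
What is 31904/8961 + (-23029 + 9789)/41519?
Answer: 1205978536/372051759 ≈ 3.2414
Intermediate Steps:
31904/8961 + (-23029 + 9789)/41519 = 31904*(1/8961) - 13240*1/41519 = 31904/8961 - 13240/41519 = 1205978536/372051759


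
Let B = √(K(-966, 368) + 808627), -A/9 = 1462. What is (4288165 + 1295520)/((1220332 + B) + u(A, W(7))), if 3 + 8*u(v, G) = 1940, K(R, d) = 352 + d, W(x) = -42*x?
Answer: 436179291721640/95347224657441 - 357355840*√809347/95347224657441 ≈ 4.5713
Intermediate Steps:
A = -13158 (A = -9*1462 = -13158)
u(v, G) = 1937/8 (u(v, G) = -3/8 + (⅛)*1940 = -3/8 + 485/2 = 1937/8)
B = √809347 (B = √((352 + 368) + 808627) = √(720 + 808627) = √809347 ≈ 899.64)
(4288165 + 1295520)/((1220332 + B) + u(A, W(7))) = (4288165 + 1295520)/((1220332 + √809347) + 1937/8) = 5583685/(9764593/8 + √809347)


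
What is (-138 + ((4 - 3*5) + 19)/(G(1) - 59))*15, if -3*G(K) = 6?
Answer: -126390/61 ≈ -2072.0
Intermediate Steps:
G(K) = -2 (G(K) = -⅓*6 = -2)
(-138 + ((4 - 3*5) + 19)/(G(1) - 59))*15 = (-138 + ((4 - 3*5) + 19)/(-2 - 59))*15 = (-138 + ((4 - 15) + 19)/(-61))*15 = (-138 + (-11 + 19)*(-1/61))*15 = (-138 + 8*(-1/61))*15 = (-138 - 8/61)*15 = -8426/61*15 = -126390/61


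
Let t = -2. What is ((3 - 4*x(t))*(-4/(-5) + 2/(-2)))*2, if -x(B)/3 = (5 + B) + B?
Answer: -6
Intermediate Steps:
x(B) = -15 - 6*B (x(B) = -3*((5 + B) + B) = -3*(5 + 2*B) = -15 - 6*B)
((3 - 4*x(t))*(-4/(-5) + 2/(-2)))*2 = ((3 - 4*(-15 - 6*(-2)))*(-4/(-5) + 2/(-2)))*2 = ((3 - 4*(-15 + 12))*(-4*(-1/5) + 2*(-1/2)))*2 = ((3 - 4*(-3))*(4/5 - 1))*2 = ((3 + 12)*(-1/5))*2 = (15*(-1/5))*2 = -3*2 = -6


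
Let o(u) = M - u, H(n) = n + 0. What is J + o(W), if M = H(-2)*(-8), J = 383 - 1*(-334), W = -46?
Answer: 779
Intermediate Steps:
H(n) = n
J = 717 (J = 383 + 334 = 717)
M = 16 (M = -2*(-8) = 16)
o(u) = 16 - u
J + o(W) = 717 + (16 - 1*(-46)) = 717 + (16 + 46) = 717 + 62 = 779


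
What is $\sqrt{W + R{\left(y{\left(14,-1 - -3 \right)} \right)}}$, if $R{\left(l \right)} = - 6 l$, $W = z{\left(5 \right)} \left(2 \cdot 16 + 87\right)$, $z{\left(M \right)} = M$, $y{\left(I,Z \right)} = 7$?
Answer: $\sqrt{553} \approx 23.516$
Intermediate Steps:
$W = 595$ ($W = 5 \left(2 \cdot 16 + 87\right) = 5 \left(32 + 87\right) = 5 \cdot 119 = 595$)
$\sqrt{W + R{\left(y{\left(14,-1 - -3 \right)} \right)}} = \sqrt{595 - 42} = \sqrt{553}$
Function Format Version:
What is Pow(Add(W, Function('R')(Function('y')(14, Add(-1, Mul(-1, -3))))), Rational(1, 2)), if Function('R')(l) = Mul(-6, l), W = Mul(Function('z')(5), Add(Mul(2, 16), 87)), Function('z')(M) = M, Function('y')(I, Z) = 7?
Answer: Pow(553, Rational(1, 2)) ≈ 23.516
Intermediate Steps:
W = 595 (W = Mul(5, Add(Mul(2, 16), 87)) = Mul(5, Add(32, 87)) = Mul(5, 119) = 595)
Pow(Add(W, Function('R')(Function('y')(14, Add(-1, Mul(-1, -3))))), Rational(1, 2)) = Pow(Add(595, Mul(-6, 7)), Rational(1, 2)) = Pow(Add(595, -42), Rational(1, 2)) = Pow(553, Rational(1, 2))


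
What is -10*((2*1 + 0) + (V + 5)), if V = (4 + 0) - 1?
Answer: -100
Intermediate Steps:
V = 3 (V = 4 - 1 = 3)
-10*((2*1 + 0) + (V + 5)) = -10*((2*1 + 0) + (3 + 5)) = -10*((2 + 0) + 8) = -10*(2 + 8) = -10*10 = -100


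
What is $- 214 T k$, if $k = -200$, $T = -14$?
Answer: $-599200$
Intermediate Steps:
$- 214 T k = \left(-214\right) \left(-14\right) \left(-200\right) = 2996 \left(-200\right) = -599200$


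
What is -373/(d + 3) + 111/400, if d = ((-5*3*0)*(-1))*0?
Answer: -148867/1200 ≈ -124.06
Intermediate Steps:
d = 0 (d = (-15*0*(-1))*0 = (0*(-1))*0 = 0*0 = 0)
-373/(d + 3) + 111/400 = -373/(0 + 3) + 111/400 = -373/3 + 111*(1/400) = -373*⅓ + 111/400 = -373/3 + 111/400 = -148867/1200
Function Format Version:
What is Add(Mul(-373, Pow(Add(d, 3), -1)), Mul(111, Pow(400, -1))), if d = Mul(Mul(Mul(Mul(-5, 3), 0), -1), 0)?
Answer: Rational(-148867, 1200) ≈ -124.06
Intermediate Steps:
d = 0 (d = Mul(Mul(Mul(-15, 0), -1), 0) = Mul(Mul(0, -1), 0) = Mul(0, 0) = 0)
Add(Mul(-373, Pow(Add(d, 3), -1)), Mul(111, Pow(400, -1))) = Add(Mul(-373, Pow(Add(0, 3), -1)), Mul(111, Pow(400, -1))) = Add(Mul(-373, Pow(3, -1)), Mul(111, Rational(1, 400))) = Add(Mul(-373, Rational(1, 3)), Rational(111, 400)) = Add(Rational(-373, 3), Rational(111, 400)) = Rational(-148867, 1200)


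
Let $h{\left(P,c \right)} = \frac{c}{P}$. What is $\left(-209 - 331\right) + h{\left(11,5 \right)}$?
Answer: $- \frac{5935}{11} \approx -539.54$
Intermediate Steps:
$\left(-209 - 331\right) + h{\left(11,5 \right)} = \left(-209 - 331\right) + \frac{5}{11} = -540 + 5 \cdot \frac{1}{11} = -540 + \frac{5}{11} = - \frac{5935}{11}$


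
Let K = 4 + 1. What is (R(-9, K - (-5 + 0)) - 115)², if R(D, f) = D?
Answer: 15376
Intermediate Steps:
K = 5
(R(-9, K - (-5 + 0)) - 115)² = (-9 - 115)² = (-124)² = 15376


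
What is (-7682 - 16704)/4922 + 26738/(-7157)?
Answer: -153067519/17613377 ≈ -8.6904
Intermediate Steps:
(-7682 - 16704)/4922 + 26738/(-7157) = -24386*1/4922 + 26738*(-1/7157) = -12193/2461 - 26738/7157 = -153067519/17613377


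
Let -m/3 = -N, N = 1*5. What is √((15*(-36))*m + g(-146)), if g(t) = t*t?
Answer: 4*√826 ≈ 114.96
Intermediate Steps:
g(t) = t²
N = 5
m = 15 (m = -(-3)*5 = -3*(-5) = 15)
√((15*(-36))*m + g(-146)) = √((15*(-36))*15 + (-146)²) = √(-540*15 + 21316) = √(-8100 + 21316) = √13216 = 4*√826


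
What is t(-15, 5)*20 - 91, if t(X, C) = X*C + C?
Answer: -1491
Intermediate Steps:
t(X, C) = C + C*X (t(X, C) = C*X + C = C + C*X)
t(-15, 5)*20 - 91 = (5*(1 - 15))*20 - 91 = (5*(-14))*20 - 91 = -70*20 - 91 = -1400 - 91 = -1491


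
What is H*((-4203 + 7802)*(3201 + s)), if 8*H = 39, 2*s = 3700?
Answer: 708963411/8 ≈ 8.8620e+7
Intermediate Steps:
s = 1850 (s = (½)*3700 = 1850)
H = 39/8 (H = (⅛)*39 = 39/8 ≈ 4.8750)
H*((-4203 + 7802)*(3201 + s)) = 39*((-4203 + 7802)*(3201 + 1850))/8 = 39*(3599*5051)/8 = (39/8)*18178549 = 708963411/8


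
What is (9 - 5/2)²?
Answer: 169/4 ≈ 42.250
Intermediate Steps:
(9 - 5/2)² = (13/2)² = 169/4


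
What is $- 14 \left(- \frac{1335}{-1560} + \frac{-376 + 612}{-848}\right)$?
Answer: $- \frac{22281}{2756} \approx -8.0845$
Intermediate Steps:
$- 14 \left(- \frac{1335}{-1560} + \frac{-376 + 612}{-848}\right) = - 14 \left(\left(-1335\right) \left(- \frac{1}{1560}\right) + 236 \left(- \frac{1}{848}\right)\right) = - 14 \left(\frac{89}{104} - \frac{59}{212}\right) = \left(-14\right) \frac{3183}{5512} = - \frac{22281}{2756}$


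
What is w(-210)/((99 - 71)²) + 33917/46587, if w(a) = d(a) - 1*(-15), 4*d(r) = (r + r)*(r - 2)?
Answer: 1064316353/36524208 ≈ 29.140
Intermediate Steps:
d(r) = r*(-2 + r)/2 (d(r) = ((r + r)*(r - 2))/4 = ((2*r)*(-2 + r))/4 = (2*r*(-2 + r))/4 = r*(-2 + r)/2)
w(a) = 15 + a*(-2 + a)/2 (w(a) = a*(-2 + a)/2 - 1*(-15) = a*(-2 + a)/2 + 15 = 15 + a*(-2 + a)/2)
w(-210)/((99 - 71)²) + 33917/46587 = (15 + (½)*(-210)*(-2 - 210))/((99 - 71)²) + 33917/46587 = (15 + (½)*(-210)*(-212))/(28²) + 33917*(1/46587) = (15 + 22260)/784 + 33917/46587 = 22275*(1/784) + 33917/46587 = 22275/784 + 33917/46587 = 1064316353/36524208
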